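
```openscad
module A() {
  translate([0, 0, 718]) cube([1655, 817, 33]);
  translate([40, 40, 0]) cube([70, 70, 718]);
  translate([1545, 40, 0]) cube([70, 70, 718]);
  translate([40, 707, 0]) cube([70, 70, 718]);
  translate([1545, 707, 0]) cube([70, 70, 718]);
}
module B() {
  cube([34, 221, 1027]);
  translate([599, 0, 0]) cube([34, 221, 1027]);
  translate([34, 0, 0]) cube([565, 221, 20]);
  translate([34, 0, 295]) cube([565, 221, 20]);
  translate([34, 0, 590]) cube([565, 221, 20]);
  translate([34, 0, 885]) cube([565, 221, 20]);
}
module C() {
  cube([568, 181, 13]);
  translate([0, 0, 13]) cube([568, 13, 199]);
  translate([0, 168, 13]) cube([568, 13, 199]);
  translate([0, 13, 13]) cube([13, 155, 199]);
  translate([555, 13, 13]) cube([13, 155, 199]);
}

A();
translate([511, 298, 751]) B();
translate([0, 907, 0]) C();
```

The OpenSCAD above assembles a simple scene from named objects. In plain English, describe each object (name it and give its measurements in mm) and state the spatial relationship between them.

A is a table: top 1655 mm (x) × 817 mm (y), 33 mm thick, upper face at z = 751 mm, on four 70×70 mm square legs, each inset 40 mm from the nearest pair of top edges, running from z = 0 to the bottom of the top.

B is a bookshelf 633 mm wide overall, 221 mm deep and 1027 mm tall. The two sides are 34 mm thick vertical panels. 4 horizontal shelves of 20 mm thickness span between the inner faces of the sides; the lowest shelf sits on the floor and shelves are stacked with a clear vertical gap of 275 mm between each pair.

C is an open storage box with external size 568×181×212 mm and wall thickness 13 mm (the base is also 13 mm thick). The base covers the whole footprint; the four walls stand on the base, with the y-facing walls full-width and the x-facing walls fitting between their inner faces.

The bookshelf is on top of the table, centred. The open box is on the floor beside the table on its +y side.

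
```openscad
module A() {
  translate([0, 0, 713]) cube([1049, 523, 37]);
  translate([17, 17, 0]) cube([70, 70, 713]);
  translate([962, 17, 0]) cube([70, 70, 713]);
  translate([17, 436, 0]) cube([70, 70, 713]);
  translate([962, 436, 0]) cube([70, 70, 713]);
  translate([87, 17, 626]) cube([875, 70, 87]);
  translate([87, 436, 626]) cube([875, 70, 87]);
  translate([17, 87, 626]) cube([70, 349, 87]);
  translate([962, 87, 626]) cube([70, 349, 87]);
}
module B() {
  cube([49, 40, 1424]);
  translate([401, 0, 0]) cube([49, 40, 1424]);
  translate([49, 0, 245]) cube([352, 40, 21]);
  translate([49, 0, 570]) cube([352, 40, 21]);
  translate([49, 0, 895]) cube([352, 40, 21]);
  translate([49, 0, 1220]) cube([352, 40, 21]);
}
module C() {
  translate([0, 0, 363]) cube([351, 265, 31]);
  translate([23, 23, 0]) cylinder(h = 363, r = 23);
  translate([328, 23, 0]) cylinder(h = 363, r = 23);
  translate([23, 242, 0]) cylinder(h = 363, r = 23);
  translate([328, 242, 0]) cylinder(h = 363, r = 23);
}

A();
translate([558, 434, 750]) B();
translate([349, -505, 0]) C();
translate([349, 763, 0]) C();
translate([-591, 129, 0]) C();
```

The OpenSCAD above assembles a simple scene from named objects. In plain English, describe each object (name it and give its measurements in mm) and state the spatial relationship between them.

A is a rectangular dining table. The top is 1049×523×37 mm with its upper surface at z = 750 mm. It stands on four 70×70 mm square legs, each inset 17 mm from the nearest pair of top edges, running from the floor to the underside of the top. Four apron rails, 70 mm thick and 87 mm tall, run between adjacent legs with their top edges flush with the underside of the top and their outer faces flush with the legs' outer faces.

B is a straight ladder. Two 49×40 mm vertical rails, 1424 mm tall, stand 450 mm apart (outside-to-outside) with their front faces coplanar on the −y side. 4 rungs, each 40 mm deep and 21 mm tall, span between the inner faces of the rails, front faces flush with the rails. The lowest rung's underside is at z = 245 mm and rungs are spaced 325 mm apart (underside to underside).

C is a four-legged stool. The seat is 351×265 mm, 31 mm thick, top at z = 394 mm. It stands on four round legs, each 46 mm in diameter, from z = 0 to the seat underside, each leg's axis is inset half a diameter from the nearest pair of seat edges (so the leg's bounding box is flush with the corner).

The ladder is on top of the table. Three stools sit around the table at the −y, +y, −x sides.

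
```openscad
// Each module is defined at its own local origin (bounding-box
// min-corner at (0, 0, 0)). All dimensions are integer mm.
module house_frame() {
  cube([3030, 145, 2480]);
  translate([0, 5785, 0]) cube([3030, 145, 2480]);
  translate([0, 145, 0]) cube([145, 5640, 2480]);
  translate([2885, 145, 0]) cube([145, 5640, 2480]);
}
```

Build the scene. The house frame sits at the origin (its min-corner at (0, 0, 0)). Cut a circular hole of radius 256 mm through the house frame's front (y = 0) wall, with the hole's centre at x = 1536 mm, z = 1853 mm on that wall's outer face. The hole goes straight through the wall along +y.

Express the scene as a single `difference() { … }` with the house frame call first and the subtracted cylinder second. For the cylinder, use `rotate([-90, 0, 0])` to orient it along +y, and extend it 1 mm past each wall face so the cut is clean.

difference() {
  house_frame();
  translate([1536, -1, 1853]) rotate([-90, 0, 0]) cylinder(h = 147, r = 256);
}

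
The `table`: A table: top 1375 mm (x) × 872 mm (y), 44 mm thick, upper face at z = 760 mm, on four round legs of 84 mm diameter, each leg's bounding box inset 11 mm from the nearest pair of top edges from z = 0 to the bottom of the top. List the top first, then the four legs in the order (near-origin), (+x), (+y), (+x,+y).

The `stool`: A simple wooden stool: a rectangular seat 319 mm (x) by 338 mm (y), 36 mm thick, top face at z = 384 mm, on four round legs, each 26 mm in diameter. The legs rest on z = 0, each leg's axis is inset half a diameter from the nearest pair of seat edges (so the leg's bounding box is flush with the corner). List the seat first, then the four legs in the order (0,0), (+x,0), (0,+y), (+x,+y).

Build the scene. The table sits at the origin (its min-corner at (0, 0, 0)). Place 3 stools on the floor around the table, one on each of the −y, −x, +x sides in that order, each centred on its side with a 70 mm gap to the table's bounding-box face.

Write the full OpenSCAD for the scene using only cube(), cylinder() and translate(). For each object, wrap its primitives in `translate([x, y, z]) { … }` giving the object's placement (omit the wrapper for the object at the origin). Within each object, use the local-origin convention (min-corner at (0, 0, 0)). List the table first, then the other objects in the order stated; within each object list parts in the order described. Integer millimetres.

translate([0, 0, 716]) cube([1375, 872, 44]);
translate([53, 53, 0]) cylinder(h = 716, r = 42);
translate([1322, 53, 0]) cylinder(h = 716, r = 42);
translate([53, 819, 0]) cylinder(h = 716, r = 42);
translate([1322, 819, 0]) cylinder(h = 716, r = 42);
translate([528, -408, 0]) {
  translate([0, 0, 348]) cube([319, 338, 36]);
  translate([13, 13, 0]) cylinder(h = 348, r = 13);
  translate([306, 13, 0]) cylinder(h = 348, r = 13);
  translate([13, 325, 0]) cylinder(h = 348, r = 13);
  translate([306, 325, 0]) cylinder(h = 348, r = 13);
}
translate([-389, 267, 0]) {
  translate([0, 0, 348]) cube([319, 338, 36]);
  translate([13, 13, 0]) cylinder(h = 348, r = 13);
  translate([306, 13, 0]) cylinder(h = 348, r = 13);
  translate([13, 325, 0]) cylinder(h = 348, r = 13);
  translate([306, 325, 0]) cylinder(h = 348, r = 13);
}
translate([1445, 267, 0]) {
  translate([0, 0, 348]) cube([319, 338, 36]);
  translate([13, 13, 0]) cylinder(h = 348, r = 13);
  translate([306, 13, 0]) cylinder(h = 348, r = 13);
  translate([13, 325, 0]) cylinder(h = 348, r = 13);
  translate([306, 325, 0]) cylinder(h = 348, r = 13);
}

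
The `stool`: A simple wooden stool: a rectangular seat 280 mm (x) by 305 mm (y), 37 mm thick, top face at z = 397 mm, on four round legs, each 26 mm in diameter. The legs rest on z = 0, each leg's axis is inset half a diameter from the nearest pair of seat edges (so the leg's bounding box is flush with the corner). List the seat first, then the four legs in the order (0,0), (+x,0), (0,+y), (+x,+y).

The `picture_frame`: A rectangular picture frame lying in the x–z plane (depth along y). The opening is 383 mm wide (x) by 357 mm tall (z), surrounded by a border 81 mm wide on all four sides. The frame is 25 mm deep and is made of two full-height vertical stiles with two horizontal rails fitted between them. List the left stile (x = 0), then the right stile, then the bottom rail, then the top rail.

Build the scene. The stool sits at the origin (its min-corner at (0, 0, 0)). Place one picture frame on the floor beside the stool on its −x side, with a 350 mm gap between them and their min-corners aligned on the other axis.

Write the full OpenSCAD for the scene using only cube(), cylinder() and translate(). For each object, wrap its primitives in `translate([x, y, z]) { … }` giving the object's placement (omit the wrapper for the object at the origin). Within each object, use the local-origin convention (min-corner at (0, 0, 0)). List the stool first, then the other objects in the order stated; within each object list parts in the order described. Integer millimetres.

translate([0, 0, 360]) cube([280, 305, 37]);
translate([13, 13, 0]) cylinder(h = 360, r = 13);
translate([267, 13, 0]) cylinder(h = 360, r = 13);
translate([13, 292, 0]) cylinder(h = 360, r = 13);
translate([267, 292, 0]) cylinder(h = 360, r = 13);
translate([-895, 0, 0]) {
  cube([81, 25, 519]);
  translate([464, 0, 0]) cube([81, 25, 519]);
  translate([81, 0, 0]) cube([383, 25, 81]);
  translate([81, 0, 438]) cube([383, 25, 81]);
}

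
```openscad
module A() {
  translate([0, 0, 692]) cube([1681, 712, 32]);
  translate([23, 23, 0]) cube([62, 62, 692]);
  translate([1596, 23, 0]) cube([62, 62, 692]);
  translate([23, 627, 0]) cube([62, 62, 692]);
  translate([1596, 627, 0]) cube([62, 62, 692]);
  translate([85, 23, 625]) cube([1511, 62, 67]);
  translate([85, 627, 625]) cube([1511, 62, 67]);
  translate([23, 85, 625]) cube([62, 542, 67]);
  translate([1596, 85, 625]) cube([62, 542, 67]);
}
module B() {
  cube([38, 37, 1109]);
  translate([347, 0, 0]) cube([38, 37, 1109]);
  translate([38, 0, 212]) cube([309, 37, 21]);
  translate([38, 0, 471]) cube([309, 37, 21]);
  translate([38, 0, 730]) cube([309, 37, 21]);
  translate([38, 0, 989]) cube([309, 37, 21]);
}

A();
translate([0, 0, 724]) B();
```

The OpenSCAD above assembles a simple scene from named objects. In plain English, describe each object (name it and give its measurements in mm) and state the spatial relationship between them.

A is a table with a 1681×712 mm rectangular top, 32 mm thick, top surface at z = 724 mm, supported by four 62×62 mm square legs, each inset 23 mm from the nearest pair of top edges, running from the floor. Four apron rails, 62 mm thick and 67 mm tall, run between adjacent legs with their top edges flush with the underside of the top and their outer faces flush with the legs' outer faces.

B is a wooden ladder with two side rails of 38×37 mm section and 1109 mm height, set 385 mm apart overall. Between them run 4 rectangular rungs (37 mm deep, 21 mm thick), front faces flush with the rails' −y face. The bottom of the first rung is 212 mm above the floor and each subsequent rung is 259 mm higher than the one below.

The ladder is on top of the table.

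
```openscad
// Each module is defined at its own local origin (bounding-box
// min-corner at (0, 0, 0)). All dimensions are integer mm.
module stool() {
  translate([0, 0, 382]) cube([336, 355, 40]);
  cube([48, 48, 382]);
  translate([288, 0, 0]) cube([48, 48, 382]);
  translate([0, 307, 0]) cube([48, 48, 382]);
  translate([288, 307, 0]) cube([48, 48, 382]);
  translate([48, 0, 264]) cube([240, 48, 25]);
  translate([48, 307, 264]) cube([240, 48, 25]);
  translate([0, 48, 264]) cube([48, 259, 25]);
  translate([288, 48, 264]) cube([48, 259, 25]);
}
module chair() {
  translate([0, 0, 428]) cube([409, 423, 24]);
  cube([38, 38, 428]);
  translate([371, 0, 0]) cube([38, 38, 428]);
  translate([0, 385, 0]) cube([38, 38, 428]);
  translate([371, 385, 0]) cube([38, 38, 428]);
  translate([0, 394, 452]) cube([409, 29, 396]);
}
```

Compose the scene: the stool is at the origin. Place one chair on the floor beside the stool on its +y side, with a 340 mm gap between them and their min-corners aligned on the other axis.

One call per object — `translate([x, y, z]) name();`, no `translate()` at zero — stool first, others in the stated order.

stool();
translate([0, 695, 0]) chair();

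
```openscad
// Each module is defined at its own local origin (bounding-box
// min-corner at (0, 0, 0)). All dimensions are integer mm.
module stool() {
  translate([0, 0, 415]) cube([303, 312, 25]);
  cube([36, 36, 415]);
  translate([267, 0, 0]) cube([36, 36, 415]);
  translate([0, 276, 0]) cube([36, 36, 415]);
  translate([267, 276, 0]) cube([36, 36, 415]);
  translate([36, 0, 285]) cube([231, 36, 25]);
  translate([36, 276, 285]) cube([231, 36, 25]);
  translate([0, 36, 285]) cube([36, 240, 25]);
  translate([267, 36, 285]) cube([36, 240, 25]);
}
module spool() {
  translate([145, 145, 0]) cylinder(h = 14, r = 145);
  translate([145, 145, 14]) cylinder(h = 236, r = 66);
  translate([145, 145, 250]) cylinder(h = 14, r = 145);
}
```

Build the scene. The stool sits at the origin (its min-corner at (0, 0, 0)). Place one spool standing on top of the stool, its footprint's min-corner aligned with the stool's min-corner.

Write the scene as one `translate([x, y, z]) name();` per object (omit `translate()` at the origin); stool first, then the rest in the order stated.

stool();
translate([0, 0, 440]) spool();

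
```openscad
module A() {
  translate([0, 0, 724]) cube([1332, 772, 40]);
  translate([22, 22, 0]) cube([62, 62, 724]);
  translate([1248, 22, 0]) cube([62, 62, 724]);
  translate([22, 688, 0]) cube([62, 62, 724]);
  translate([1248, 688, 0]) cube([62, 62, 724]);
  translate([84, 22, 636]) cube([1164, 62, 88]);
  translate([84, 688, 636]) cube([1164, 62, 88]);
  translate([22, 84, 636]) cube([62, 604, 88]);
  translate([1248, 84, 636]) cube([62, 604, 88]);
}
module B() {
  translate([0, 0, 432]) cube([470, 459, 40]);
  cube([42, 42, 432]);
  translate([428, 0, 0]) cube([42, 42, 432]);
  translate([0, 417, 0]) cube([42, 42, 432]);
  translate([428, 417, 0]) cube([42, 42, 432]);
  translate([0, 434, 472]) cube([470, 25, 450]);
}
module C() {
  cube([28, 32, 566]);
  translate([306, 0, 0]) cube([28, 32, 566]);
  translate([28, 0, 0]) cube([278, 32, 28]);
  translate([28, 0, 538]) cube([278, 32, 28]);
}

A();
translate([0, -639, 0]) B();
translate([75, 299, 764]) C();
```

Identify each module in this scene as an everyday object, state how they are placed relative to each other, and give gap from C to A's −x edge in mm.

A is a table. B is a chair. C is a picture frame. The chair is on the floor beside the table on its −y side. The picture frame is on top of the table. The gap from the picture frame to the table's −x edge is 75 mm.

The picture frame's min-x is at 75; the table's min-x is 0; gap = 75 mm.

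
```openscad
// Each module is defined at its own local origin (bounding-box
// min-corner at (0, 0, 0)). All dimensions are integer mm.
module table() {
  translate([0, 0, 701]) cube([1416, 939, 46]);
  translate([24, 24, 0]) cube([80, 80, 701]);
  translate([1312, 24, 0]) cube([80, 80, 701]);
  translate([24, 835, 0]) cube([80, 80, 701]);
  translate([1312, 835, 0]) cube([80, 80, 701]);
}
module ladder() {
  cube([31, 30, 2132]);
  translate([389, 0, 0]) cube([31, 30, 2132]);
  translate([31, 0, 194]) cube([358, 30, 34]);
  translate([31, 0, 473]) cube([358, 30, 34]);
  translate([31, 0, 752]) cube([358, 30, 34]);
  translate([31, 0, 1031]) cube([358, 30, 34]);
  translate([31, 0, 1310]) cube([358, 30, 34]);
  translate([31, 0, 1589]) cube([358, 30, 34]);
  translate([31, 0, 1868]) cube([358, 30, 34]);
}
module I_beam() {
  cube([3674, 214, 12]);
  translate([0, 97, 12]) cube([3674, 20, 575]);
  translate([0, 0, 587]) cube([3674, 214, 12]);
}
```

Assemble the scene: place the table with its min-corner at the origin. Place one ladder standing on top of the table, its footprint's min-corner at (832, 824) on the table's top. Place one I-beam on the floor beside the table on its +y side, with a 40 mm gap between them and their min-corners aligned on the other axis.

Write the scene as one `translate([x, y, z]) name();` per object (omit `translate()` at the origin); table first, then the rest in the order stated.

table();
translate([832, 824, 747]) ladder();
translate([0, 979, 0]) I_beam();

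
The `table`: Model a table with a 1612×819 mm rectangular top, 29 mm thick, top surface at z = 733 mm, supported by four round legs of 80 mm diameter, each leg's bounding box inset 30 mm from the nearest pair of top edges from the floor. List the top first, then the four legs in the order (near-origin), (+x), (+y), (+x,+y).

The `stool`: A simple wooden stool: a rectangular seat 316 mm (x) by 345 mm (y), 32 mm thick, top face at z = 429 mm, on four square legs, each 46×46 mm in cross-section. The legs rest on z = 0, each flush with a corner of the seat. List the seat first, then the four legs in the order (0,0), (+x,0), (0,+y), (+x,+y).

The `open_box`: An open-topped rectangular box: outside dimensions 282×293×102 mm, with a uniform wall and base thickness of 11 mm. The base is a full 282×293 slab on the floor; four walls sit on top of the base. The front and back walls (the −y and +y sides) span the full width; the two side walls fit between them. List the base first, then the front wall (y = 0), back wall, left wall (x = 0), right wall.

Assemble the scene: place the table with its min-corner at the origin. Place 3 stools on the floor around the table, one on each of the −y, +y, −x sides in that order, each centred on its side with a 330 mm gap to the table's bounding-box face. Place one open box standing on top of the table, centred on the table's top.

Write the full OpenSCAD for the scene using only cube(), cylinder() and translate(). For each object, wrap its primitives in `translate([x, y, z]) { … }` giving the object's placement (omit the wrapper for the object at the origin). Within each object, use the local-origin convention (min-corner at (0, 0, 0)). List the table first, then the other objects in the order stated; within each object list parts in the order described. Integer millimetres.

translate([0, 0, 704]) cube([1612, 819, 29]);
translate([70, 70, 0]) cylinder(h = 704, r = 40);
translate([1542, 70, 0]) cylinder(h = 704, r = 40);
translate([70, 749, 0]) cylinder(h = 704, r = 40);
translate([1542, 749, 0]) cylinder(h = 704, r = 40);
translate([648, -675, 0]) {
  translate([0, 0, 397]) cube([316, 345, 32]);
  cube([46, 46, 397]);
  translate([270, 0, 0]) cube([46, 46, 397]);
  translate([0, 299, 0]) cube([46, 46, 397]);
  translate([270, 299, 0]) cube([46, 46, 397]);
}
translate([648, 1149, 0]) {
  translate([0, 0, 397]) cube([316, 345, 32]);
  cube([46, 46, 397]);
  translate([270, 0, 0]) cube([46, 46, 397]);
  translate([0, 299, 0]) cube([46, 46, 397]);
  translate([270, 299, 0]) cube([46, 46, 397]);
}
translate([-646, 237, 0]) {
  translate([0, 0, 397]) cube([316, 345, 32]);
  cube([46, 46, 397]);
  translate([270, 0, 0]) cube([46, 46, 397]);
  translate([0, 299, 0]) cube([46, 46, 397]);
  translate([270, 299, 0]) cube([46, 46, 397]);
}
translate([665, 263, 733]) {
  cube([282, 293, 11]);
  translate([0, 0, 11]) cube([282, 11, 91]);
  translate([0, 282, 11]) cube([282, 11, 91]);
  translate([0, 11, 11]) cube([11, 271, 91]);
  translate([271, 11, 11]) cube([11, 271, 91]);
}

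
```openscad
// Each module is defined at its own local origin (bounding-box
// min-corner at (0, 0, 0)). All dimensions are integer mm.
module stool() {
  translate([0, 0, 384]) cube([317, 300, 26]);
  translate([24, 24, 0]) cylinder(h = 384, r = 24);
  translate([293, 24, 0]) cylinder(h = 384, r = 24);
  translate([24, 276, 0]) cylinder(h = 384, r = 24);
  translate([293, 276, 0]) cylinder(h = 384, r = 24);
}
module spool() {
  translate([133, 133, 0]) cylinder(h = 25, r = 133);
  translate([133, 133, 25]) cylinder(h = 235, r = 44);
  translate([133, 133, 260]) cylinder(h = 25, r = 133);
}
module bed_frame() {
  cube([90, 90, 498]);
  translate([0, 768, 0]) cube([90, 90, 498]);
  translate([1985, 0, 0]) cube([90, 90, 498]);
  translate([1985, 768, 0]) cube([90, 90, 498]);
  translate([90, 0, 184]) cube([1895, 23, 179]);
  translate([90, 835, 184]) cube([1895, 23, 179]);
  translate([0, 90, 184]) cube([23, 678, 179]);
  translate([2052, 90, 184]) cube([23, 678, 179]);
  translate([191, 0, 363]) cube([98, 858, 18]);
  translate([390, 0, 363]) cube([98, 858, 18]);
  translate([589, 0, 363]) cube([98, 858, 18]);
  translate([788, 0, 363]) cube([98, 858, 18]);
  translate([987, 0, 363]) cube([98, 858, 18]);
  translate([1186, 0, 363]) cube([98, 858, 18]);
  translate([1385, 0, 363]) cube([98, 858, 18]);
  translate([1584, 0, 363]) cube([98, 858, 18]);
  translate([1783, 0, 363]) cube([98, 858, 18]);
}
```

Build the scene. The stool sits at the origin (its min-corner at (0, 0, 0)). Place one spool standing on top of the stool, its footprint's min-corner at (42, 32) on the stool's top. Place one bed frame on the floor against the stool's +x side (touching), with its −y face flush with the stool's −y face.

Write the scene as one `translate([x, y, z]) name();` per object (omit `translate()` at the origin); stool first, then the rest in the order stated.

stool();
translate([42, 32, 410]) spool();
translate([317, 0, 0]) bed_frame();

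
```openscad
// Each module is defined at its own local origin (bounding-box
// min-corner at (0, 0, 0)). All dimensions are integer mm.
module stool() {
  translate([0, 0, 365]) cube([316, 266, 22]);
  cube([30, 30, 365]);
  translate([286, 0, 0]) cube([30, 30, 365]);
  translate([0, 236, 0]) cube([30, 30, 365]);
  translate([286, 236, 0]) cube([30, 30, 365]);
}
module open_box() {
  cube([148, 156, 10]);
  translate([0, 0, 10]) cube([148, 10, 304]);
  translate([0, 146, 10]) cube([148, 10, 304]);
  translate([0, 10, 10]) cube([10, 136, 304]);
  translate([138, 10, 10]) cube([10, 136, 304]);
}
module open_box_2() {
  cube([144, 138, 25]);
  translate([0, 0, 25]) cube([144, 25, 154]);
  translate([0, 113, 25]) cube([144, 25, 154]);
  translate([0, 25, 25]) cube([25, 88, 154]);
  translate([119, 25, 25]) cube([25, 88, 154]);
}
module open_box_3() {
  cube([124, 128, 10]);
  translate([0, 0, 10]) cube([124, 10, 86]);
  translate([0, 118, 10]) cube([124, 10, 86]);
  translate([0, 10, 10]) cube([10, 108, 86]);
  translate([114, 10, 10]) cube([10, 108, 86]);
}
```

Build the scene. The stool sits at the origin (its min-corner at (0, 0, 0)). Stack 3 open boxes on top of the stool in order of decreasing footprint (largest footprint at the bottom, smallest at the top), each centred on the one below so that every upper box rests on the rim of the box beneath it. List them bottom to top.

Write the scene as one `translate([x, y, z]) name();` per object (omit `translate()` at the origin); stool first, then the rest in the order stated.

stool();
translate([84, 55, 387]) open_box();
translate([86, 64, 701]) open_box_2();
translate([96, 69, 880]) open_box_3();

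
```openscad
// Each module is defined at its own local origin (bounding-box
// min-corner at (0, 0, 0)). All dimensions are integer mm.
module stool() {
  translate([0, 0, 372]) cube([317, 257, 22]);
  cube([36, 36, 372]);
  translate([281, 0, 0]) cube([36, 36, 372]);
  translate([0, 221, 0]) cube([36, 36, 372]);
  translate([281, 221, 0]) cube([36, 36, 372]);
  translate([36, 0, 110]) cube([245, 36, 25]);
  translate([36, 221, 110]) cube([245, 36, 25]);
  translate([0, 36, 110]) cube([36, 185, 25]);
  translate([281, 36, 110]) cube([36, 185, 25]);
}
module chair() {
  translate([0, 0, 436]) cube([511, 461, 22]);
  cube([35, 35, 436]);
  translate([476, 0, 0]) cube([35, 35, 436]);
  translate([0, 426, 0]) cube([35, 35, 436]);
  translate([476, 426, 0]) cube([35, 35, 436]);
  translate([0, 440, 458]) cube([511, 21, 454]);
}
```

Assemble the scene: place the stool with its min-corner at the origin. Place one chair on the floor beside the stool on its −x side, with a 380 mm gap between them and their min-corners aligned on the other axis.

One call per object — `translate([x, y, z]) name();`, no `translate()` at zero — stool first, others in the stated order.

stool();
translate([-891, 0, 0]) chair();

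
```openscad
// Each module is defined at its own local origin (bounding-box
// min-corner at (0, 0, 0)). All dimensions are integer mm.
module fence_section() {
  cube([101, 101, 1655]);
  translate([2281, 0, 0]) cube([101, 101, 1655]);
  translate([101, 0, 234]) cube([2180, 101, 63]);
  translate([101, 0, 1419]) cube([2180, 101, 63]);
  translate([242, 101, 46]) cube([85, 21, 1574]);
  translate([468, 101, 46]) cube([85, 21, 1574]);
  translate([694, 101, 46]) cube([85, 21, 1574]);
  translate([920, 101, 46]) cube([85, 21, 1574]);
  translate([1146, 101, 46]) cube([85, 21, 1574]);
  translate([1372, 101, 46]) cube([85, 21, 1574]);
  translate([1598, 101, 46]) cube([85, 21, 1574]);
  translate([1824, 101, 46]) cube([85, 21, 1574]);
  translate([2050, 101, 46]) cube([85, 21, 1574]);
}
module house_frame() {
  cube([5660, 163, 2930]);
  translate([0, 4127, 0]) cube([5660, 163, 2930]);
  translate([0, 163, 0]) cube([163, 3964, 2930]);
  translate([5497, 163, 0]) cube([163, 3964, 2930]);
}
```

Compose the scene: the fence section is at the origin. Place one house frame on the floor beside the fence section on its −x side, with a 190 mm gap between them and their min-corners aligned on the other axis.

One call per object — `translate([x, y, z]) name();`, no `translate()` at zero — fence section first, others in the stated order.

fence_section();
translate([-5850, 0, 0]) house_frame();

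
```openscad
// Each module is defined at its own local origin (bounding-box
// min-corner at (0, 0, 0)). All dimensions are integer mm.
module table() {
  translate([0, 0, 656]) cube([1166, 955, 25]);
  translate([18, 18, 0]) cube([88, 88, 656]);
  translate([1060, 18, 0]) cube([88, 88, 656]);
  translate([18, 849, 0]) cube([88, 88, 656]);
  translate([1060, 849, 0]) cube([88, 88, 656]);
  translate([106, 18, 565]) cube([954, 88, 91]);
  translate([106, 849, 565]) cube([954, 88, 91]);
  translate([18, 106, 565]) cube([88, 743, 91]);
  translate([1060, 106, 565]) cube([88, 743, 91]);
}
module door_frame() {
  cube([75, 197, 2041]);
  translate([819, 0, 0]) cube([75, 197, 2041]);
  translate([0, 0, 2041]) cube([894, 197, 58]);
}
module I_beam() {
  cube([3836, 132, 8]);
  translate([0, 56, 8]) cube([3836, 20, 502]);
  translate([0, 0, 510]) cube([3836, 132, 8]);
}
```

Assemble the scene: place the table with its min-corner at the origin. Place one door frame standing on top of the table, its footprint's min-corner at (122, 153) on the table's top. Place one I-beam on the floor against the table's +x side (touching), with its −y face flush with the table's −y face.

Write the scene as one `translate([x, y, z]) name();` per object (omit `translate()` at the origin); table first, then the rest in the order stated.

table();
translate([122, 153, 681]) door_frame();
translate([1166, 0, 0]) I_beam();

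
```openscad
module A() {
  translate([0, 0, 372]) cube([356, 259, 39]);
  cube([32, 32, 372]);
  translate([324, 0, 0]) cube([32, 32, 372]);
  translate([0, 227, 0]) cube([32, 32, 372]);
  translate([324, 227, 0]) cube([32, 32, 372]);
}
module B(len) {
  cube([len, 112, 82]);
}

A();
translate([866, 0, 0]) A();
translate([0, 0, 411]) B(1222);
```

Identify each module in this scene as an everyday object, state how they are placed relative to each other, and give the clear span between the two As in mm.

A is a stool. B is a beam. A beam spans the tops of two stools. The clear span between the two stools is 510 mm.

Second stool starts at x = 866; first ends at x = 356; clear span = 866 − 356 = 510 mm.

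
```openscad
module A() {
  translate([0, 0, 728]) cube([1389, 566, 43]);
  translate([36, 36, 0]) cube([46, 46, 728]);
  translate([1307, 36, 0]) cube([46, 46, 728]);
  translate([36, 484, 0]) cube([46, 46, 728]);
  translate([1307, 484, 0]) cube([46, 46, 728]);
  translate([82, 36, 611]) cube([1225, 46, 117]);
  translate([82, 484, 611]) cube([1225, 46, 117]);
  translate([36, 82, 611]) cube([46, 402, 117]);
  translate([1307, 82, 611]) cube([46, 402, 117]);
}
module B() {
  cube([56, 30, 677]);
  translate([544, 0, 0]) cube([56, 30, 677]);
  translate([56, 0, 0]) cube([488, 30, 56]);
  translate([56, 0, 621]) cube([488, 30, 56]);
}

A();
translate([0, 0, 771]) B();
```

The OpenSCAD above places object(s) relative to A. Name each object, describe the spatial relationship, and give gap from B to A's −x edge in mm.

The picture frame's min-x is at 0; the table's min-x is 0; gap = 0 mm.

A is a table. B is a picture frame. The picture frame is on top of the table. The gap from the picture frame to the table's −x edge is 0 mm.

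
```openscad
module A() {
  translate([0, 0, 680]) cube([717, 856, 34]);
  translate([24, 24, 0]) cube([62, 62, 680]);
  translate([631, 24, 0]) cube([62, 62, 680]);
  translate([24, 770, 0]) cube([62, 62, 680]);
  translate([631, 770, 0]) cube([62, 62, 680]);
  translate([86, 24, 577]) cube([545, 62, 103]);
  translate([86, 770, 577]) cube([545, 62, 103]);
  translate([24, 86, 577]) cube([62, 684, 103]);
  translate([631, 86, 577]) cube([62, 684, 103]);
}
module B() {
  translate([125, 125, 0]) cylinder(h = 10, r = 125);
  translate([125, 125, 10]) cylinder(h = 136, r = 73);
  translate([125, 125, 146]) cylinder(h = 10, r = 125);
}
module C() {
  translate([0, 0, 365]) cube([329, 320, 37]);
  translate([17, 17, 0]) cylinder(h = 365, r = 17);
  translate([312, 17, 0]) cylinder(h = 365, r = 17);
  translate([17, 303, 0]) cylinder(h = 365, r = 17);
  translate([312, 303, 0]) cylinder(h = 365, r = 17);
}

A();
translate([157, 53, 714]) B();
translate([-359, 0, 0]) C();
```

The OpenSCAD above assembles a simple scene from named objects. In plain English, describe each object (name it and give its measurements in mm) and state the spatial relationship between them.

A is a table with a 717×856 mm rectangular top, 34 mm thick, top surface at z = 714 mm, supported by four 62×62 mm square legs, each inset 24 mm from the nearest pair of top edges, running from the floor. Four apron rails, 62 mm thick and 103 mm tall, run between adjacent legs with their top edges flush with the underside of the top and their outer faces flush with the legs' outer faces.

B is a spool: two coaxial disc flanges of radius 125 mm and thickness 10 mm, joined by a core cylinder of radius 73 mm and height 136 mm. The lower flange rests on z = 0 and the three cylinders share a vertical axis.

C is a simple wooden stool: a rectangular seat 329 mm (x) by 320 mm (y), 37 mm thick, top face at z = 402 mm, on four round legs, each 34 mm in diameter. The legs rest on z = 0, each leg's axis is inset half a diameter from the nearest pair of seat edges (so the leg's bounding box is flush with the corner).

The spool is on top of the table. The stool is on the floor beside the table on its −x side.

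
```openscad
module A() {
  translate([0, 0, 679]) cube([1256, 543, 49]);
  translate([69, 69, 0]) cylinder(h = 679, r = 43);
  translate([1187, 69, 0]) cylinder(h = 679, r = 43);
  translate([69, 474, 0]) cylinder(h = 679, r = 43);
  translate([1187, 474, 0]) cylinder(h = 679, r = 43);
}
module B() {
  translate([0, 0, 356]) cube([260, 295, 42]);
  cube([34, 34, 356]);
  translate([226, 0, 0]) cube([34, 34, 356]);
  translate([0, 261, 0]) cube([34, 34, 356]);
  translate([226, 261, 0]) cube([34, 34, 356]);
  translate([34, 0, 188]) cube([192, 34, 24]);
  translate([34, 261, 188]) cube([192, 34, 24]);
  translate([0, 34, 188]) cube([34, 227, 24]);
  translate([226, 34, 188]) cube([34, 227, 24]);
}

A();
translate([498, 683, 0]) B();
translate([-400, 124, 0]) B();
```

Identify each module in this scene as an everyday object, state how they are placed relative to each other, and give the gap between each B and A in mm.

A is a table. B is a stool. Two stools sit around the table at the +y, −x sides. The gap between each stool and the table is 140 mm.

Each stool's nearest face is 140 mm from the table's bounding box.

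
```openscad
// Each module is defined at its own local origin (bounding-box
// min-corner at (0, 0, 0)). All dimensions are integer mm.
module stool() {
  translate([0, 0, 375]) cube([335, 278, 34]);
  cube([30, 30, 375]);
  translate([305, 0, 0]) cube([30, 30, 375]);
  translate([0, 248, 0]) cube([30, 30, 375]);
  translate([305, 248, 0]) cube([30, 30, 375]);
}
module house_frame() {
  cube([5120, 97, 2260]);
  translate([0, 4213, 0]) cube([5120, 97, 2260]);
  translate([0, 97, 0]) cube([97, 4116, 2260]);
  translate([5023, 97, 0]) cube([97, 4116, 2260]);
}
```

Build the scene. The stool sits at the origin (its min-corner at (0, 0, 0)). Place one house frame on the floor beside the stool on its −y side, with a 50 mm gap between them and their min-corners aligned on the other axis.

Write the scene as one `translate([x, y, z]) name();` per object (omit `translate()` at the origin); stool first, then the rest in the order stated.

stool();
translate([0, -4360, 0]) house_frame();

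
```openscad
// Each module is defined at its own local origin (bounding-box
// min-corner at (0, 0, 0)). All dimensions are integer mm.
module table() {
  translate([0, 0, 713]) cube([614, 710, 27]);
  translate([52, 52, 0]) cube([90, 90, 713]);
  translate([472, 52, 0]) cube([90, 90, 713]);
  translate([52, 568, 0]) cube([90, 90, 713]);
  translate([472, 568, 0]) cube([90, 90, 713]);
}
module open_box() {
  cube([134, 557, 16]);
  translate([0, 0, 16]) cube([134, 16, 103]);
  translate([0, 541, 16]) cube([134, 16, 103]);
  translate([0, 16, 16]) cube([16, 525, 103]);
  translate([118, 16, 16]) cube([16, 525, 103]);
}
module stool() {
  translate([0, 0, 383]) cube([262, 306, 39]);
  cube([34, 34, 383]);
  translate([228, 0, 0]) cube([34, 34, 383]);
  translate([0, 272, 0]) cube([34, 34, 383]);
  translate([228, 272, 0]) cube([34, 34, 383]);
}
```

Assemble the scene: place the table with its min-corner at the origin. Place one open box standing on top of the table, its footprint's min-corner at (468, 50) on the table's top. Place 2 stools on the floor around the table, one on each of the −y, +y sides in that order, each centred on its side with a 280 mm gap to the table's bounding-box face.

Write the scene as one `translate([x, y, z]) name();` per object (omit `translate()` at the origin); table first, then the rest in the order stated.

table();
translate([468, 50, 740]) open_box();
translate([176, -586, 0]) stool();
translate([176, 990, 0]) stool();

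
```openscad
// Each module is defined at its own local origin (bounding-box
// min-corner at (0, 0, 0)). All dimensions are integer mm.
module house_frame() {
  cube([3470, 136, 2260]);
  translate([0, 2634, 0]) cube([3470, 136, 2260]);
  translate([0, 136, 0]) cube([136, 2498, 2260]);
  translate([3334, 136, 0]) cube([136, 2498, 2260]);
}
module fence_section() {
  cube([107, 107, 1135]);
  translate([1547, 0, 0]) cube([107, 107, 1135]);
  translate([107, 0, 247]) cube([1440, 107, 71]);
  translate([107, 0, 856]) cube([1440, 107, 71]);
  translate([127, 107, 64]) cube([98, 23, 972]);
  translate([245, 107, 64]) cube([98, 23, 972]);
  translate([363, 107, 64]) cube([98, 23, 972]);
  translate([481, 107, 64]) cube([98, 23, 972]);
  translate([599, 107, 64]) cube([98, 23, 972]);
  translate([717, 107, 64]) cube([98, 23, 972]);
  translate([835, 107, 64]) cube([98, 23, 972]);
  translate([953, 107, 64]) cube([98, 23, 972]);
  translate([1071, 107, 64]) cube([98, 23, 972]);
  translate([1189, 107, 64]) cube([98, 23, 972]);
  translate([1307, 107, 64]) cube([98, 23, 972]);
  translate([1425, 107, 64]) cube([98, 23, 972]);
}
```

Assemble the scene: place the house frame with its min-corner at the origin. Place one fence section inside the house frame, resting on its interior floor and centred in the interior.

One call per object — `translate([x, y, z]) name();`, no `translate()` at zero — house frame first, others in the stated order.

house_frame();
translate([908, 1320, 0]) fence_section();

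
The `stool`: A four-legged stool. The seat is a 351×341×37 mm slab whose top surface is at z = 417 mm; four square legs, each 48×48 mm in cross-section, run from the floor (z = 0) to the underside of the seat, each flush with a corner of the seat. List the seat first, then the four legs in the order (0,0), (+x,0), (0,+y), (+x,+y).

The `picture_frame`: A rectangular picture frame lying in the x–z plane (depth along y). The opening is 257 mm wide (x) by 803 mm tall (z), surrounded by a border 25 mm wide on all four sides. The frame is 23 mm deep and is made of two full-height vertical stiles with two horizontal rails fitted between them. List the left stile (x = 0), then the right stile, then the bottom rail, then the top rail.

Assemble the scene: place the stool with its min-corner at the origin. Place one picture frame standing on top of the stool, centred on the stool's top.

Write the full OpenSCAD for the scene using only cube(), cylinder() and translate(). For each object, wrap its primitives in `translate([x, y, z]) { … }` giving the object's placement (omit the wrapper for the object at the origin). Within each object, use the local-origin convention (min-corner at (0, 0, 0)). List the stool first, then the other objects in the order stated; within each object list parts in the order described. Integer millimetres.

translate([0, 0, 380]) cube([351, 341, 37]);
cube([48, 48, 380]);
translate([303, 0, 0]) cube([48, 48, 380]);
translate([0, 293, 0]) cube([48, 48, 380]);
translate([303, 293, 0]) cube([48, 48, 380]);
translate([22, 159, 417]) {
  cube([25, 23, 853]);
  translate([282, 0, 0]) cube([25, 23, 853]);
  translate([25, 0, 0]) cube([257, 23, 25]);
  translate([25, 0, 828]) cube([257, 23, 25]);
}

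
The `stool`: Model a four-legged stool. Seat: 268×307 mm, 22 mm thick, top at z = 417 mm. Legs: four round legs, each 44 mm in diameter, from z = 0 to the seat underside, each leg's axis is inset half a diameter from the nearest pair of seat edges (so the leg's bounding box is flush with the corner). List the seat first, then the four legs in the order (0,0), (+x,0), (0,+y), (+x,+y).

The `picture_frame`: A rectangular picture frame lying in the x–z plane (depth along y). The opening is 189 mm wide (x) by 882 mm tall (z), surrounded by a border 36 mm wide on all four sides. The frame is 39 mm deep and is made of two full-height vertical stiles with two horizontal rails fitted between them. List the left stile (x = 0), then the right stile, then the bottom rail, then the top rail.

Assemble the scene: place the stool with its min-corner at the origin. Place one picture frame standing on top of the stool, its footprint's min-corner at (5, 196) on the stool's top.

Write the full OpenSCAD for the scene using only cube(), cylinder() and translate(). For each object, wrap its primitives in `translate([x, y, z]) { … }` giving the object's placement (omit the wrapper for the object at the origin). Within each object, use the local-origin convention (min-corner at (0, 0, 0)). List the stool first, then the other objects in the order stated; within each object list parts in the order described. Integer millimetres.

translate([0, 0, 395]) cube([268, 307, 22]);
translate([22, 22, 0]) cylinder(h = 395, r = 22);
translate([246, 22, 0]) cylinder(h = 395, r = 22);
translate([22, 285, 0]) cylinder(h = 395, r = 22);
translate([246, 285, 0]) cylinder(h = 395, r = 22);
translate([5, 196, 417]) {
  cube([36, 39, 954]);
  translate([225, 0, 0]) cube([36, 39, 954]);
  translate([36, 0, 0]) cube([189, 39, 36]);
  translate([36, 0, 918]) cube([189, 39, 36]);
}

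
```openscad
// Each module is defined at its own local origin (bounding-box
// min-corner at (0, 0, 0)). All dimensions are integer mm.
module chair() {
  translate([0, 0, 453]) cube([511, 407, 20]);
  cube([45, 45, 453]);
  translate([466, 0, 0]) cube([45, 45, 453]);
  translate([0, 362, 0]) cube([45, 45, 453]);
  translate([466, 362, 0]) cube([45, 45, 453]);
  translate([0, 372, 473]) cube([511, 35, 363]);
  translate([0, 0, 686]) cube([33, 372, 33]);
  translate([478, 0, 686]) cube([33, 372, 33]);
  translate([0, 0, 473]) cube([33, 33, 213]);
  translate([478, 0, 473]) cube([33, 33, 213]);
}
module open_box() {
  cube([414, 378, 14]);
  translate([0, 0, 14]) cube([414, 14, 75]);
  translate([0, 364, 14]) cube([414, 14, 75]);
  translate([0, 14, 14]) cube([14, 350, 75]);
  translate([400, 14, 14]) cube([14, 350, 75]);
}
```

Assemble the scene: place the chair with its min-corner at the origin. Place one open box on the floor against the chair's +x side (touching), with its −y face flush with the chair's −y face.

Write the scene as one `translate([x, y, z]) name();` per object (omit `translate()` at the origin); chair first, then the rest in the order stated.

chair();
translate([511, 0, 0]) open_box();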